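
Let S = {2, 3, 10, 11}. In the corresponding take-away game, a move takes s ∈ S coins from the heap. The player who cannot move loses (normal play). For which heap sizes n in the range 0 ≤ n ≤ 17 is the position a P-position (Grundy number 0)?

0, 1, 5, 6, 13, 14

G(0) = 0
G(1) = mex{} = 0
G(2) = mex{0} = 1
G(3) = mex{0,0} = 1
G(4) = mex{1,0} = 2
G(5) = mex{1,1} = 0
G(6) = mex{2,1} = 0
G(7) = mex{0,2} = 1
G(8) = mex{0,0} = 1
G(9) = mex{1,0} = 2
G(10) = mex{1,1,0} = 2
G(11) = mex{2,1,0,0} = 3
G(12) = mex{2,2,1,0} = 3
G(13) = mex{3,2,1,1} = 0
G(14) = mex{3,3,2,1} = 0
G(15) = mex{0,3,0,2} = 1
G(16) = mex{0,0,0,0} = 1
G(17) = mex{1,0,1,0} = 2
P-positions are exactly the n with G(n) = 0.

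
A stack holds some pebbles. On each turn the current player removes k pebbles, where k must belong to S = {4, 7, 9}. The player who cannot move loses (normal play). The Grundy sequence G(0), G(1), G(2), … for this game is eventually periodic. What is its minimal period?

13

n :  0  1  2  3  4  5  6  7  8  9 10 11 12 13 14 15 16 17 18 19 20 21 22 23 24 25 26 27
G :  0  0  0  0  1  1  1  1  2  2  2  2  3  0  0  0  0  1  1  1  1  2  2  2  2  3  0  0
G(n+13) = G(n) holds for n = 0,…,8 (a full window of length max(S) = 9), so the sequence is purely periodic with period 13.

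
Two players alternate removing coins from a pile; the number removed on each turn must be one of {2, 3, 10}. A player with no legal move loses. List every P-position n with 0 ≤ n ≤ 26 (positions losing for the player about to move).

G(0) = 0
G(1) = mex{} = 0
G(2) = mex{0} = 1
G(3) = mex{0,0} = 1
G(4) = mex{1,0} = 2
G(5) = mex{1,1} = 0
G(6) = mex{2,1} = 0
G(7) = mex{0,2} = 1
G(8) = mex{0,0} = 1
G(9) = mex{1,0} = 2
G(10) = mex{1,1,0} = 2
G(11) = mex{2,1,0} = 3
G(12) = mex{2,2,1} = 0
G(13) = mex{3,2,1} = 0
G(14) = mex{0,3,2} = 1
G(15) = mex{0,0,0} = 1
G(16) = mex{1,0,0} = 2
G(17) = mex{1,1,1} = 0
G(18) = mex{2,1,1} = 0
G(19) = mex{0,2,2} = 1
G(20) = mex{0,0,2} = 1
G(21) = mex{1,0,3} = 2
G(22) = mex{1,1,0} = 2
G(23) = mex{2,1,0} = 3
G(24) = mex{2,2,1} = 0
G(25) = mex{3,2,1} = 0
G(26) = mex{0,3,2} = 1
P-positions are exactly the n with G(n) = 0.

0, 1, 5, 6, 12, 13, 17, 18, 24, 25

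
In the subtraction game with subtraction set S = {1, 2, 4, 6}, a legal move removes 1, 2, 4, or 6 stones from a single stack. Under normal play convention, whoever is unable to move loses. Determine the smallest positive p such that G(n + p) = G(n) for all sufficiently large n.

G(0) = 0
G(1) = mex{0} = 1
G(2) = mex{1,0} = 2
G(3) = mex{2,1} = 0
G(4) = mex{0,2,0} = 1
G(5) = mex{1,0,1} = 2
G(6) = mex{2,1,2,0} = 3
G(7) = mex{3,2,0,1} = 4
G(8) = mex{4,3,1,2} = 0
G(9) = mex{0,4,2,0} = 1
G(10) = mex{1,0,3,1} = 2
G(11) = mex{2,1,4,2} = 0
G(12) = mex{0,2,0,3} = 1
G(13) = mex{1,0,1,4} = 2
G(14) = mex{2,1,2,0} = 3
G(15) = mex{3,2,0,1} = 4
G(16) = mex{4,3,1,2} = 0
G(17) = mex{0,4,2,0} = 1
G(n+8) = G(n) holds for n = 0,…,5 (a full window of length max(S) = 6), so the sequence is purely periodic with period 8.

8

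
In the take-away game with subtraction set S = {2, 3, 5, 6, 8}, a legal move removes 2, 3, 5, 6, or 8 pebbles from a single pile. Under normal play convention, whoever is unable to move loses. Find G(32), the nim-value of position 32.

1

G(0) = 0
G(1) = mex{} = 0
G(2) = mex{0} = 1
G(3) = mex{0,0} = 1
G(4) = mex{1,0} = 2
G(5) = mex{1,1,0} = 2
G(6) = mex{2,1,0,0} = 3
G(7) = mex{2,2,1,0} = 3
G(8) = mex{3,2,1,1,0} = 4
G(9) = mex{3,3,2,1,0} = 4
G(10) = mex{4,3,2,2,1} = 0
G(11) = mex{4,4,3,2,1} = 0
G(12) = mex{0,4,3,3,2} = 1
G(13) = mex{0,0,4,3,2} = 1
G(14) = mex{1,0,4,4,3} = 2
G(15) = mex{1,1,0,4,3} = 2
G(16) = mex{2,1,0,0,4} = 3
G(17) = mex{2,2,1,0,4} = 3
G(18) = mex{3,2,1,1,0} = 4
G(19) = mex{3,3,2,1,0} = 4
G(20) = mex{4,3,2,2,1} = 0
G(21) = mex{4,4,3,2,1} = 0
G(22) = mex{0,4,3,3,2} = 1
G(23) = mex{0,0,4,3,2} = 1
G(24) = mex{1,0,4,4,3} = 2
G(25) = mex{1,1,0,4,3} = 2
G(26) = mex{2,1,0,0,4} = 3
G(27) = mex{2,2,1,0,4} = 3
G(28) = mex{3,2,1,1,0} = 4
G(29) = mex{3,3,2,1,0} = 4
G(30) = mex{4,3,2,2,1} = 0
G(31) = mex{4,4,3,2,1} = 0
G(32) = mex{0,4,3,3,2} = 1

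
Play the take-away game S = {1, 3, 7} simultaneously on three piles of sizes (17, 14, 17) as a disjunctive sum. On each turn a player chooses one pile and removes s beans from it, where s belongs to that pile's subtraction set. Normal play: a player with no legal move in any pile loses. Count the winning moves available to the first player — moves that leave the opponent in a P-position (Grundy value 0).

All piles use S = {1, 3, 7}:
G(0) = 0
G(1) = mex{0} = 1
G(2) = mex{1} = 0
G(3) = mex{0,0} = 1
G(4) = mex{1,1} = 0
G(5) = mex{0,0} = 1
G(6) = mex{1,1} = 0
G(7) = mex{0,0,0} = 1
G(8) = mex{1,1,1} = 0
G(9) = mex{0,0,0} = 1
G(10) = mex{1,1,1} = 0
G(11) = mex{0,0,0} = 1
G(12) = mex{1,1,1} = 0
G(13) = mex{0,0,0} = 1
G(14) = mex{1,1,1} = 0
G(15) = mex{0,0,0} = 1
G(16) = mex{1,1,1} = 0
G(17) = mex{0,0,0} = 1
Pile A: G(17) = 1.
Pile B: G(14) = 0.
Pile C: G(17) = 1.
Combined Grundy value = 1 ⊕ 0 ⊕ 1 = 0.
A winning move leaves total XOR = 0, i.e. changes one component's Grundy value g to g ⊕ X where X is the current total.
Pile A: target g' = 1⊕0 = 1, but every legal move changes the Grundy value (mex property), so 0 moves.
Pile B: target g' = 0⊕0 = 0, but every legal move changes the Grundy value (mex property), so 0 moves.
Pile C: target g' = 1⊕0 = 1, but every legal move changes the Grundy value (mex property), so 0 moves.

0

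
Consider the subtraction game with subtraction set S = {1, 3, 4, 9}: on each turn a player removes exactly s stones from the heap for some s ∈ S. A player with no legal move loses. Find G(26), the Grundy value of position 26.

G(0) = 0
G(1) = mex{0} = 1
G(2) = mex{1} = 0
G(3) = mex{0,0} = 1
G(4) = mex{1,1,0} = 2
G(5) = mex{2,0,1} = 3
G(6) = mex{3,1,0} = 2
G(7) = mex{2,2,1} = 0
G(8) = mex{0,3,2} = 1
G(9) = mex{1,2,3,0} = 4
G(10) = mex{4,0,2,1} = 3
G(11) = mex{3,1,0,0} = 2
G(12) = mex{2,4,1,1} = 0
G(13) = mex{0,3,4,2} = 1
G(14) = mex{1,2,3,3} = 0
G(15) = mex{0,0,2,2} = 1
G(16) = mex{1,1,0,0} = 2
G(17) = mex{2,0,1,1} = 3
G(18) = mex{3,1,0,4} = 2
G(19) = mex{2,2,1,3} = 0
G(20) = mex{0,3,2,2} = 1
G(21) = mex{1,2,3,0} = 4
G(22) = mex{4,0,2,1} = 3
G(23) = mex{3,1,0,0} = 2
G(24) = mex{2,4,1,1} = 0
G(25) = mex{0,3,4,2} = 1
G(26) = mex{1,2,3,3} = 0

0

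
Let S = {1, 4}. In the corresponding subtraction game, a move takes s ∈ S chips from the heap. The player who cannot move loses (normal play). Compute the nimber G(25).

0

n :  0  1  2  3  4  5  6  7  8  9 10 11 12 13 14 15 16 17 18 19 20 21 22 23 24 25
G :  0  1  0  1  2  0  1  0  1  2  0  1  0  1  2  0  1  0  1  2  0  1  0  1  2  0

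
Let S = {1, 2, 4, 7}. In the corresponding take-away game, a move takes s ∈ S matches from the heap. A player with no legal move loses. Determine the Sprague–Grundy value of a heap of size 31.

1

G(0) = 0
G(1) = mex{0} = 1
G(2) = mex{1,0} = 2
G(3) = mex{2,1} = 0
G(4) = mex{0,2,0} = 1
G(5) = mex{1,0,1} = 2
G(6) = mex{2,1,2} = 0
G(7) = mex{0,2,0,0} = 1
G(8) = mex{1,0,1,1} = 2
G(9) = mex{2,1,2,2} = 0
G(10) = mex{0,2,0,0} = 1
G(11) = mex{1,0,1,1} = 2
G(12) = mex{2,1,2,2} = 0
G(13) = mex{0,2,0,0} = 1
G(14) = mex{1,0,1,1} = 2
G(15) = mex{2,1,2,2} = 0
G(16) = mex{0,2,0,0} = 1
G(17) = mex{1,0,1,1} = 2
G(18) = mex{2,1,2,2} = 0
G(19) = mex{0,2,0,0} = 1
G(20) = mex{1,0,1,1} = 2
G(21) = mex{2,1,2,2} = 0
G(22) = mex{0,2,0,0} = 1
G(23) = mex{1,0,1,1} = 2
G(24) = mex{2,1,2,2} = 0
G(25) = mex{0,2,0,0} = 1
G(26) = mex{1,0,1,1} = 2
G(27) = mex{2,1,2,2} = 0
G(28) = mex{0,2,0,0} = 1
G(29) = mex{1,0,1,1} = 2
G(30) = mex{2,1,2,2} = 0
G(31) = mex{0,2,0,0} = 1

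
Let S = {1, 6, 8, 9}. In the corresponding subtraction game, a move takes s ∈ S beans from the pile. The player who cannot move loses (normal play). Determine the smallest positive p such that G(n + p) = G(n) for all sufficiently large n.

17

n :  0  1  2  3  4  5  6  7  8  9 10 11 12 13 14 15 16 17 18 19 20 21 22 23 24 25 26 27 28 29 30 31 32 33 34 35
G :  0  1  0  1  0  1  2  0  1  2  3  2  3  2  0  1  2  0  1  0  1  0  1  2  0  1  2  3  2  3  2  0  1  2  0  1
G(n+17) = G(n) holds for n = 0,…,8 (a full window of length max(S) = 9), so the sequence is purely periodic with period 17.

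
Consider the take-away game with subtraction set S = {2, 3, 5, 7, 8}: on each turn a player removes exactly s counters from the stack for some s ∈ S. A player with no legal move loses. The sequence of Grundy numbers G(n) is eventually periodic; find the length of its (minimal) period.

10

n :  0  1  2  3  4  5  6  7  8  9 10 11 12 13 14 15 16 17 18 19 20 21
G :  0  0  1  1  2  2  3  3  4  4  0  0  1  1  2  2  3  3  4  4  0  0
G(n+10) = G(n) holds for n = 0,…,7 (a full window of length max(S) = 8), so the sequence is purely periodic with period 10.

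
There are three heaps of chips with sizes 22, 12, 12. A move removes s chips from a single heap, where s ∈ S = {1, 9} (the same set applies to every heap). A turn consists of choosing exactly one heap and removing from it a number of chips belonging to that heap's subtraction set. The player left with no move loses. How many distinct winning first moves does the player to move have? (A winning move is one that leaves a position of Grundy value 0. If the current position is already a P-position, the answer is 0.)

All heaps use S = {1, 9}:
n :  0  1  2  3  4  5  6  7  8  9 10 11 12 13 14 15 16 17 18 19 20 21 22
G :  0  1  0  1  0  1  0  1  0  1  0  1  0  1  0  1  0  1  0  1  0  1  0
Heap A: G(22) = 0.
Heap B: G(12) = 0.
Heap C: G(12) = 0.
Combined Grundy value = 0 ⊕ 0 ⊕ 0 = 0.
A winning move leaves total XOR = 0, i.e. changes one component's Grundy value g to g ⊕ X where X is the current total.
Heap A: target g' = 0⊕0 = 0, but every legal move changes the Grundy value (mex property), so 0 moves.
Heap B: target g' = 0⊕0 = 0, but every legal move changes the Grundy value (mex property), so 0 moves.
Heap C: target g' = 0⊕0 = 0, but every legal move changes the Grundy value (mex property), so 0 moves.

0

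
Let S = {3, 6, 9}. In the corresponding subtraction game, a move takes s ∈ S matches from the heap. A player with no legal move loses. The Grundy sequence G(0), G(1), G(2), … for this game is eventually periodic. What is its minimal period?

12

G(0) = 0
G(1) = mex{} = 0
G(2) = mex{} = 0
G(3) = mex{0} = 1
G(4) = mex{0} = 1
G(5) = mex{0} = 1
G(6) = mex{1,0} = 2
G(7) = mex{1,0} = 2
G(8) = mex{1,0} = 2
G(9) = mex{2,1,0} = 3
G(10) = mex{2,1,0} = 3
G(11) = mex{2,1,0} = 3
G(12) = mex{3,2,1} = 0
G(13) = mex{3,2,1} = 0
G(14) = mex{3,2,1} = 0
G(15) = mex{0,3,2} = 1
G(16) = mex{0,3,2} = 1
G(17) = mex{0,3,2} = 1
G(18) = mex{1,0,3} = 2
G(19) = mex{1,0,3} = 2
G(20) = mex{1,0,3} = 2
G(21) = mex{2,1,0} = 3
G(22) = mex{2,1,0} = 3
G(23) = mex{2,1,0} = 3
G(24) = mex{3,2,1} = 0
G(25) = mex{3,2,1} = 0
G(n+12) = G(n) holds for n = 0,…,8 (a full window of length max(S) = 9), so the sequence is purely periodic with period 12.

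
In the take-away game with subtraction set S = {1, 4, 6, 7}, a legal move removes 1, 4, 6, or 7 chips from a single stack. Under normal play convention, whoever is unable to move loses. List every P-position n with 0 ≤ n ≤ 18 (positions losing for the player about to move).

0, 2, 5, 10, 13, 15, 18

G(0) = 0
G(1) = mex{0} = 1
G(2) = mex{1} = 0
G(3) = mex{0} = 1
G(4) = mex{1,0} = 2
G(5) = mex{2,1} = 0
G(6) = mex{0,0,0} = 1
G(7) = mex{1,1,1,0} = 2
G(8) = mex{2,2,0,1} = 3
G(9) = mex{3,0,1,0} = 2
G(10) = mex{2,1,2,1} = 0
G(11) = mex{0,2,0,2} = 1
G(12) = mex{1,3,1,0} = 2
G(13) = mex{2,2,2,1} = 0
G(14) = mex{0,0,3,2} = 1
G(15) = mex{1,1,2,3} = 0
G(16) = mex{0,2,0,2} = 1
G(17) = mex{1,0,1,0} = 2
G(18) = mex{2,1,2,1} = 0
P-positions are exactly the n with G(n) = 0.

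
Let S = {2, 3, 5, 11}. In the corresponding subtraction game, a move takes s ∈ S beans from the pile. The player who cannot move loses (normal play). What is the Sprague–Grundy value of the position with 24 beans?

1

G(0) = 0
G(1) = mex{} = 0
G(2) = mex{0} = 1
G(3) = mex{0,0} = 1
G(4) = mex{1,0} = 2
G(5) = mex{1,1,0} = 2
G(6) = mex{2,1,0} = 3
G(7) = mex{2,2,1} = 0
G(8) = mex{3,2,1} = 0
G(9) = mex{0,3,2} = 1
G(10) = mex{0,0,2} = 1
G(11) = mex{1,0,3,0} = 2
G(12) = mex{1,1,0,0} = 2
G(13) = mex{2,1,0,1} = 3
G(14) = mex{2,2,1,1} = 0
G(15) = mex{3,2,1,2} = 0
G(16) = mex{0,3,2,2} = 1
G(17) = mex{0,0,2,3} = 1
G(18) = mex{1,0,3,0} = 2
G(19) = mex{1,1,0,0} = 2
G(20) = mex{2,1,0,1} = 3
G(21) = mex{2,2,1,1} = 0
G(22) = mex{3,2,1,2} = 0
G(23) = mex{0,3,2,2} = 1
G(24) = mex{0,0,2,3} = 1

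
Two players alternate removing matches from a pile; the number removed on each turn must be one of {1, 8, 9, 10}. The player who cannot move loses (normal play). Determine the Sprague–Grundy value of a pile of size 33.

4

G(0) = 0
G(1) = mex{0} = 1
G(2) = mex{1} = 0
G(3) = mex{0} = 1
G(4) = mex{1} = 0
G(5) = mex{0} = 1
G(6) = mex{1} = 0
G(7) = mex{0} = 1
G(8) = mex{1,0} = 2
G(9) = mex{2,1,0} = 3
G(10) = mex{3,0,1,0} = 2
G(11) = mex{2,1,0,1} = 3
G(12) = mex{3,0,1,0} = 2
G(13) = mex{2,1,0,1} = 3
G(14) = mex{3,0,1,0} = 2
G(15) = mex{2,1,0,1} = 3
G(16) = mex{3,2,1,0} = 4
G(17) = mex{4,3,2,1} = 0
G(18) = mex{0,2,3,2} = 1
G(19) = mex{1,3,2,3} = 0
G(20) = mex{0,2,3,2} = 1
G(21) = mex{1,3,2,3} = 0
G(22) = mex{0,2,3,2} = 1
G(23) = mex{1,3,2,3} = 0
G(24) = mex{0,4,3,2} = 1
G(25) = mex{1,0,4,3} = 2
G(26) = mex{2,1,0,4} = 3
G(27) = mex{3,0,1,0} = 2
G(28) = mex{2,1,0,1} = 3
G(29) = mex{3,0,1,0} = 2
G(30) = mex{2,1,0,1} = 3
G(31) = mex{3,0,1,0} = 2
G(32) = mex{2,1,0,1} = 3
G(33) = mex{3,2,1,0} = 4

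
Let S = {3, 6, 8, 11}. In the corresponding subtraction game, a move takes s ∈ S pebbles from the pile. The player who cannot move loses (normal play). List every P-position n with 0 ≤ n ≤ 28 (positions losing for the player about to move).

G(0) = 0
G(1) = mex{} = 0
G(2) = mex{} = 0
G(3) = mex{0} = 1
G(4) = mex{0} = 1
G(5) = mex{0} = 1
G(6) = mex{1,0} = 2
G(7) = mex{1,0} = 2
G(8) = mex{1,0,0} = 2
G(9) = mex{2,1,0} = 3
G(10) = mex{2,1,0} = 3
G(11) = mex{2,1,1,0} = 3
G(12) = mex{3,2,1,0} = 4
G(13) = mex{3,2,1,0} = 4
G(14) = mex{3,2,2,1} = 0
G(15) = mex{4,3,2,1} = 0
G(16) = mex{4,3,2,1} = 0
G(17) = mex{0,3,3,2} = 1
G(18) = mex{0,4,3,2} = 1
G(19) = mex{0,4,3,2} = 1
G(20) = mex{1,0,4,3} = 2
G(21) = mex{1,0,4,3} = 2
G(22) = mex{1,0,0,3} = 2
G(23) = mex{2,1,0,4} = 3
G(24) = mex{2,1,0,4} = 3
G(25) = mex{2,1,1,0} = 3
G(26) = mex{3,2,1,0} = 4
G(27) = mex{3,2,1,0} = 4
G(28) = mex{3,2,2,1} = 0
P-positions are exactly the n with G(n) = 0.

0, 1, 2, 14, 15, 16, 28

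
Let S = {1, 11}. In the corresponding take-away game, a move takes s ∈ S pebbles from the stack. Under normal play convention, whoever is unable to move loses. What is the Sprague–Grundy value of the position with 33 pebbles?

1

G(0) = 0
G(1) = mex{0} = 1
G(2) = mex{1} = 0
G(3) = mex{0} = 1
G(4) = mex{1} = 0
G(5) = mex{0} = 1
G(6) = mex{1} = 0
G(7) = mex{0} = 1
G(8) = mex{1} = 0
G(9) = mex{0} = 1
G(10) = mex{1} = 0
G(11) = mex{0,0} = 1
G(12) = mex{1,1} = 0
G(13) = mex{0,0} = 1
G(14) = mex{1,1} = 0
G(15) = mex{0,0} = 1
G(16) = mex{1,1} = 0
G(17) = mex{0,0} = 1
G(18) = mex{1,1} = 0
G(19) = mex{0,0} = 1
G(20) = mex{1,1} = 0
G(21) = mex{0,0} = 1
G(22) = mex{1,1} = 0
G(23) = mex{0,0} = 1
G(24) = mex{1,1} = 0
G(25) = mex{0,0} = 1
G(26) = mex{1,1} = 0
G(27) = mex{0,0} = 1
G(28) = mex{1,1} = 0
G(29) = mex{0,0} = 1
G(30) = mex{1,1} = 0
G(31) = mex{0,0} = 1
G(32) = mex{1,1} = 0
G(33) = mex{0,0} = 1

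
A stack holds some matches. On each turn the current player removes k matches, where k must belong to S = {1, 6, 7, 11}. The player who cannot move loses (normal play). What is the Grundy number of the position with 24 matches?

n :  0  1  2  3  4  5  6  7  8  9 10 11 12 13 14 15 16 17 18 19 20 21 22 23 24
G :  0  1  0  1  0  1  2  3  2  3  2  3  0  1  0  1  0  1  2  3  2  3  2  3  0

0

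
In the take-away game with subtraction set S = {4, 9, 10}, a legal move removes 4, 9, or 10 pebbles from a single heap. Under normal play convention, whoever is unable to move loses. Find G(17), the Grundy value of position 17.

G(0) = 0
G(1) = mex{} = 0
G(2) = mex{} = 0
G(3) = mex{} = 0
G(4) = mex{0} = 1
G(5) = mex{0} = 1
G(6) = mex{0} = 1
G(7) = mex{0} = 1
G(8) = mex{1} = 0
G(9) = mex{1,0} = 2
G(10) = mex{1,0,0} = 2
G(11) = mex{1,0,0} = 2
G(12) = mex{0,0,0} = 1
G(13) = mex{2,1,0} = 3
G(14) = mex{2,1,1} = 0
G(15) = mex{2,1,1} = 0
G(16) = mex{1,1,1} = 0
G(17) = mex{3,0,1} = 2

2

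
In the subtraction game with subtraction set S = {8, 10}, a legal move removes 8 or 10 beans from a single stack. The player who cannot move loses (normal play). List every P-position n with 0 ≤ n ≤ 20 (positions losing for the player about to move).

G(0) = 0
G(1) = mex{} = 0
G(2) = mex{} = 0
G(3) = mex{} = 0
G(4) = mex{} = 0
G(5) = mex{} = 0
G(6) = mex{} = 0
G(7) = mex{} = 0
G(8) = mex{0} = 1
G(9) = mex{0} = 1
G(10) = mex{0,0} = 1
G(11) = mex{0,0} = 1
G(12) = mex{0,0} = 1
G(13) = mex{0,0} = 1
G(14) = mex{0,0} = 1
G(15) = mex{0,0} = 1
G(16) = mex{1,0} = 2
G(17) = mex{1,0} = 2
G(18) = mex{1,1} = 0
G(19) = mex{1,1} = 0
G(20) = mex{1,1} = 0
P-positions are exactly the n with G(n) = 0.

0, 1, 2, 3, 4, 5, 6, 7, 18, 19, 20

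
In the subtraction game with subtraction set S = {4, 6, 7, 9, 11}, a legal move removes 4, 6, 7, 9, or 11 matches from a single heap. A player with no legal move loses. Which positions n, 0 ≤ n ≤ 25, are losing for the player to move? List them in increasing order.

0, 1, 2, 3, 15, 16, 17, 18

n :  0  1  2  3  4  5  6  7  8  9 10 11 12 13 14 15 16 17 18 19 20 21 22 23 24 25
G :  0  0  0  0  1  1  1  1  2  2  2  2  3  3  3  0  0  0  0  1  1  1  1  2  2  2
P-positions are exactly the n with G(n) = 0.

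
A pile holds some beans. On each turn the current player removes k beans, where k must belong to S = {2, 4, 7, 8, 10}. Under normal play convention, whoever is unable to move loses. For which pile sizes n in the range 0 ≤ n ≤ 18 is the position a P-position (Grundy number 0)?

0, 1, 6, 12, 15, 18

G(0) = 0
G(1) = mex{} = 0
G(2) = mex{0} = 1
G(3) = mex{0} = 1
G(4) = mex{1,0} = 2
G(5) = mex{1,0} = 2
G(6) = mex{2,1} = 0
G(7) = mex{2,1,0} = 3
G(8) = mex{0,2,0,0} = 1
G(9) = mex{3,2,1,0} = 4
G(10) = mex{1,0,1,1,0} = 2
G(11) = mex{4,3,2,1,0} = 5
G(12) = mex{2,1,2,2,1} = 0
G(13) = mex{5,4,0,2,1} = 3
G(14) = mex{0,2,3,0,2} = 1
G(15) = mex{3,5,1,3,2} = 0
G(16) = mex{1,0,4,1,0} = 2
G(17) = mex{0,3,2,4,3} = 1
G(18) = mex{2,1,5,2,1} = 0
P-positions are exactly the n with G(n) = 0.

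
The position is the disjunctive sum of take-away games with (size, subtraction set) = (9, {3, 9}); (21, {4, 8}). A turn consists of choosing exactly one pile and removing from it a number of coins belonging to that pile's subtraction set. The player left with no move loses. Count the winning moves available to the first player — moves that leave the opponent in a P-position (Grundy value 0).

1

Pile A, S = {3, 9}:
G(0) = 0
G(1) = mex{} = 0
G(2) = mex{} = 0
G(3) = mex{0} = 1
G(4) = mex{0} = 1
G(5) = mex{0} = 1
G(6) = mex{1} = 0
G(7) = mex{1} = 0
G(8) = mex{1} = 0
G(9) = mex{0,0} = 1
G_A(9) = 1.
Pile B, S = {4, 8}:
G(0) = 0
G(1) = mex{} = 0
G(2) = mex{} = 0
G(3) = mex{} = 0
G(4) = mex{0} = 1
G(5) = mex{0} = 1
G(6) = mex{0} = 1
G(7) = mex{0} = 1
G(8) = mex{1,0} = 2
G(9) = mex{1,0} = 2
G(10) = mex{1,0} = 2
G(11) = mex{1,0} = 2
G(12) = mex{2,1} = 0
G(13) = mex{2,1} = 0
G(14) = mex{2,1} = 0
G(15) = mex{2,1} = 0
G(16) = mex{0,2} = 1
G(17) = mex{0,2} = 1
G(18) = mex{0,2} = 1
G(19) = mex{0,2} = 1
G(20) = mex{1,0} = 2
G(21) = mex{1,0} = 2
G_B(21) = 2.
Combined Grundy value = 1 ⊕ 2 = 3.
A winning move leaves total XOR = 0, i.e. changes one component's Grundy value g to g ⊕ X where X is the current total.
Pile A: need g' = 1⊕3 = 2. Options: 9−3→G=0, 9−9→G=0. Hits: 0.
Pile B: need g' = 2⊕3 = 1. Options: 21−4→G=1, 21−8→G=0. Hits: 1.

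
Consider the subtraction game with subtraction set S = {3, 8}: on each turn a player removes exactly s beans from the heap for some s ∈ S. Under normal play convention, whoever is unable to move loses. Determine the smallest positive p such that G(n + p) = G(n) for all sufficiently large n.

11

G(0) = 0
G(1) = mex{} = 0
G(2) = mex{} = 0
G(3) = mex{0} = 1
G(4) = mex{0} = 1
G(5) = mex{0} = 1
G(6) = mex{1} = 0
G(7) = mex{1} = 0
G(8) = mex{1,0} = 2
G(9) = mex{0,0} = 1
G(10) = mex{0,0} = 1
G(11) = mex{2,1} = 0
G(12) = mex{1,1} = 0
G(13) = mex{1,1} = 0
G(14) = mex{0,0} = 1
G(15) = mex{0,0} = 1
G(16) = mex{0,2} = 1
G(17) = mex{1,1} = 0
G(18) = mex{1,1} = 0
G(19) = mex{1,0} = 2
G(20) = mex{0,0} = 1
G(21) = mex{0,0} = 1
G(22) = mex{2,1} = 0
G(23) = mex{1,1} = 0
G(n+11) = G(n) holds for n = 0,…,7 (a full window of length max(S) = 8), so the sequence is purely periodic with period 11.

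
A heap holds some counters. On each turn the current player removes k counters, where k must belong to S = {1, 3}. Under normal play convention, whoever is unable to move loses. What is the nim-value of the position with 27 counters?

1

G(0) = 0
G(1) = mex{0} = 1
G(2) = mex{1} = 0
G(3) = mex{0,0} = 1
G(4) = mex{1,1} = 0
G(5) = mex{0,0} = 1
G(6) = mex{1,1} = 0
G(7) = mex{0,0} = 1
G(8) = mex{1,1} = 0
G(9) = mex{0,0} = 1
G(10) = mex{1,1} = 0
G(11) = mex{0,0} = 1
G(12) = mex{1,1} = 0
G(13) = mex{0,0} = 1
G(14) = mex{1,1} = 0
G(15) = mex{0,0} = 1
G(16) = mex{1,1} = 0
G(17) = mex{0,0} = 1
G(18) = mex{1,1} = 0
G(19) = mex{0,0} = 1
G(20) = mex{1,1} = 0
G(21) = mex{0,0} = 1
G(22) = mex{1,1} = 0
G(23) = mex{0,0} = 1
G(24) = mex{1,1} = 0
G(25) = mex{0,0} = 1
G(26) = mex{1,1} = 0
G(27) = mex{0,0} = 1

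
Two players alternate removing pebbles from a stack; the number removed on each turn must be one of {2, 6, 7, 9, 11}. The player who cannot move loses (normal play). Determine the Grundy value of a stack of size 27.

n :  0  1  2  3  4  5  6  7  8  9 10 11 12 13 14 15 16 17 18 19 20 21 22 23 24 25 26 27
G :  0  0  1  1  0  0  1  1  2  2  3  3  2  2  3  3  4  0  0  1  1  0  0  1  1  2  2  3

3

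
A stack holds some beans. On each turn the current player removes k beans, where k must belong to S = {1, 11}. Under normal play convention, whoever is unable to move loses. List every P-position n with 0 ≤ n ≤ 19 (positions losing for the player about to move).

G(0) = 0
G(1) = mex{0} = 1
G(2) = mex{1} = 0
G(3) = mex{0} = 1
G(4) = mex{1} = 0
G(5) = mex{0} = 1
G(6) = mex{1} = 0
G(7) = mex{0} = 1
G(8) = mex{1} = 0
G(9) = mex{0} = 1
G(10) = mex{1} = 0
G(11) = mex{0,0} = 1
G(12) = mex{1,1} = 0
G(13) = mex{0,0} = 1
G(14) = mex{1,1} = 0
G(15) = mex{0,0} = 1
G(16) = mex{1,1} = 0
G(17) = mex{0,0} = 1
G(18) = mex{1,1} = 0
G(19) = mex{0,0} = 1
P-positions are exactly the n with G(n) = 0.

0, 2, 4, 6, 8, 10, 12, 14, 16, 18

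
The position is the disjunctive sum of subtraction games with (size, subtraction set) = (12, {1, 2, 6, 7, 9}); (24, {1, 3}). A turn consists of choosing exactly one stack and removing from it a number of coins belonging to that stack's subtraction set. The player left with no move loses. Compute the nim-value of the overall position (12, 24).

1

Stack A, S = {1, 2, 6, 7, 9}:
G(0) = 0
G(1) = mex{0} = 1
G(2) = mex{1,0} = 2
G(3) = mex{2,1} = 0
G(4) = mex{0,2} = 1
G(5) = mex{1,0} = 2
G(6) = mex{2,1,0} = 3
G(7) = mex{3,2,1,0} = 4
G(8) = mex{4,3,2,1} = 0
G(9) = mex{0,4,0,2,0} = 1
G(10) = mex{1,0,1,0,1} = 2
G(11) = mex{2,1,2,1,2} = 0
G(12) = mex{0,2,3,2,0} = 1
G_A(12) = 1.
Stack B, S = {1, 3}:
n :  0  1  2  3  4  5  6  7  8  9 10 11 12 13 14 15 16 17 18 19 20 21 22 23 24
G :  0  1  0  1  0  1  0  1  0  1  0  1  0  1  0  1  0  1  0  1  0  1  0  1  0
G_B(24) = 0.
Combined Grundy value = 1 ⊕ 0 = 1.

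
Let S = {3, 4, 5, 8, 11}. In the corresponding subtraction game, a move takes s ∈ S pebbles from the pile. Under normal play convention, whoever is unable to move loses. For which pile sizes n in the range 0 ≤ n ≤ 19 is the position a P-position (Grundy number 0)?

G(0) = 0
G(1) = mex{} = 0
G(2) = mex{} = 0
G(3) = mex{0} = 1
G(4) = mex{0,0} = 1
G(5) = mex{0,0,0} = 1
G(6) = mex{1,0,0} = 2
G(7) = mex{1,1,0} = 2
G(8) = mex{1,1,1,0} = 2
G(9) = mex{2,1,1,0} = 3
G(10) = mex{2,2,1,0} = 3
G(11) = mex{2,2,2,1,0} = 3
G(12) = mex{3,2,2,1,0} = 4
G(13) = mex{3,3,2,1,0} = 4
G(14) = mex{3,3,3,2,1} = 0
G(15) = mex{4,3,3,2,1} = 0
G(16) = mex{4,4,3,2,1} = 0
G(17) = mex{0,4,4,3,2} = 1
G(18) = mex{0,0,4,3,2} = 1
G(19) = mex{0,0,0,3,2} = 1
P-positions are exactly the n with G(n) = 0.

0, 1, 2, 14, 15, 16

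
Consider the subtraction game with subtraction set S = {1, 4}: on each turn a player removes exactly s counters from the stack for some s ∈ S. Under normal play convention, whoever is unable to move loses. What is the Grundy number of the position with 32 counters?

G(0) = 0
G(1) = mex{0} = 1
G(2) = mex{1} = 0
G(3) = mex{0} = 1
G(4) = mex{1,0} = 2
G(5) = mex{2,1} = 0
G(6) = mex{0,0} = 1
G(7) = mex{1,1} = 0
G(8) = mex{0,2} = 1
G(9) = mex{1,0} = 2
G(10) = mex{2,1} = 0
G(11) = mex{0,0} = 1
G(12) = mex{1,1} = 0
G(13) = mex{0,2} = 1
G(14) = mex{1,0} = 2
G(15) = mex{2,1} = 0
G(16) = mex{0,0} = 1
G(17) = mex{1,1} = 0
G(18) = mex{0,2} = 1
G(19) = mex{1,0} = 2
G(20) = mex{2,1} = 0
G(21) = mex{0,0} = 1
G(22) = mex{1,1} = 0
G(23) = mex{0,2} = 1
G(24) = mex{1,0} = 2
G(25) = mex{2,1} = 0
G(26) = mex{0,0} = 1
G(27) = mex{1,1} = 0
G(28) = mex{0,2} = 1
G(29) = mex{1,0} = 2
G(30) = mex{2,1} = 0
G(31) = mex{0,0} = 1
G(32) = mex{1,1} = 0

0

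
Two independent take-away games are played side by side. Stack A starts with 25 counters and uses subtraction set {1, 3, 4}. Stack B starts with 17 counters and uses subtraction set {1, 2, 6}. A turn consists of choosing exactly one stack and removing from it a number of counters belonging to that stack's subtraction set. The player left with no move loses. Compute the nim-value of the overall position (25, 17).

2

Stack A, S = {1, 3, 4}:
n :  0  1  2  3  4  5  6  7  8  9 10 11 12 13 14 15 16 17 18 19 20 21 22 23 24 25
G :  0  1  0  1  2  3  2  0  1  0  1  2  3  2  0  1  0  1  2  3  2  0  1  0  1  2
G_A(25) = 2.
Stack B, S = {1, 2, 6}:
G(0) = 0
G(1) = mex{0} = 1
G(2) = mex{1,0} = 2
G(3) = mex{2,1} = 0
G(4) = mex{0,2} = 1
G(5) = mex{1,0} = 2
G(6) = mex{2,1,0} = 3
G(7) = mex{3,2,1} = 0
G(8) = mex{0,3,2} = 1
G(9) = mex{1,0,0} = 2
G(10) = mex{2,1,1} = 0
G(11) = mex{0,2,2} = 1
G(12) = mex{1,0,3} = 2
G(13) = mex{2,1,0} = 3
G(14) = mex{3,2,1} = 0
G(15) = mex{0,3,2} = 1
G(16) = mex{1,0,0} = 2
G(17) = mex{2,1,1} = 0
G_B(17) = 0.
Combined Grundy value = 2 ⊕ 0 = 2.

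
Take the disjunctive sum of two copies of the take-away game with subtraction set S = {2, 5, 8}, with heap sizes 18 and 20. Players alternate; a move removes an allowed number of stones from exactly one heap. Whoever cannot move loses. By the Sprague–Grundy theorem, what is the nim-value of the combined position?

All heaps use S = {2, 5, 8}:
n :  0  1  2  3  4  5  6  7  8  9 10 11 12 13 14 15 16 17 18 19 20
G :  0  0  1  1  0  2  1  0  2  1  0  0  1  1  0  2  1  0  2  1  0
Heap A: G(18) = 2.
Heap B: G(20) = 0.
Combined Grundy value = 2 ⊕ 0 = 2.

2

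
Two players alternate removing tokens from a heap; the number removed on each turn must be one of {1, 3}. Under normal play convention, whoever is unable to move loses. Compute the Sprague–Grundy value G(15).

n :  0  1  2  3  4  5  6  7  8  9 10 11 12 13 14 15
G :  0  1  0  1  0  1  0  1  0  1  0  1  0  1  0  1

1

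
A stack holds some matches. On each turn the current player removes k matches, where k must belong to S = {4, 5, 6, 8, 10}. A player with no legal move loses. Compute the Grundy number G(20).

1

G(0) = 0
G(1) = mex{} = 0
G(2) = mex{} = 0
G(3) = mex{} = 0
G(4) = mex{0} = 1
G(5) = mex{0,0} = 1
G(6) = mex{0,0,0} = 1
G(7) = mex{0,0,0} = 1
G(8) = mex{1,0,0,0} = 2
G(9) = mex{1,1,0,0} = 2
G(10) = mex{1,1,1,0,0} = 2
G(11) = mex{1,1,1,0,0} = 2
G(12) = mex{2,1,1,1,0} = 3
G(13) = mex{2,2,1,1,0} = 3
G(14) = mex{2,2,2,1,1} = 0
G(15) = mex{2,2,2,1,1} = 0
G(16) = mex{3,2,2,2,1} = 0
G(17) = mex{3,3,2,2,1} = 0
G(18) = mex{0,3,3,2,2} = 1
G(19) = mex{0,0,3,2,2} = 1
G(20) = mex{0,0,0,3,2} = 1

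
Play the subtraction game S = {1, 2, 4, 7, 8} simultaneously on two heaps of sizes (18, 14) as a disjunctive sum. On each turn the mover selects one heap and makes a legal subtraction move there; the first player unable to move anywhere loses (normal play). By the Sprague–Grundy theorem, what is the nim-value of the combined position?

2

All heaps use S = {1, 2, 4, 7, 8}:
n :  0  1  2  3  4  5  6  7  8  9 10 11 12 13 14 15 16 17 18
G :  0  1  2  0  1  2  0  1  2  0  1  2  0  1  2  0  1  2  0
Heap A: G(18) = 0.
Heap B: G(14) = 2.
Combined Grundy value = 0 ⊕ 2 = 2.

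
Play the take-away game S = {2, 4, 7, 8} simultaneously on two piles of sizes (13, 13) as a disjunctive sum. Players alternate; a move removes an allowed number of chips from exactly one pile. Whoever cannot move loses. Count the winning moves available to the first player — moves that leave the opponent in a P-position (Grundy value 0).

0

All piles use S = {2, 4, 7, 8}:
n :  0  1  2  3  4  5  6  7  8  9 10 11 12 13
G :  0  0  1  1  2  2  0  3  1  4  2  0  0  1
Pile A: G(13) = 1.
Pile B: G(13) = 1.
Combined Grundy value = 1 ⊕ 1 = 0.
A winning move leaves total XOR = 0, i.e. changes one component's Grundy value g to g ⊕ X where X is the current total.
Pile A: target g' = 1⊕0 = 1, but every legal move changes the Grundy value (mex property), so 0 moves.
Pile B: target g' = 1⊕0 = 1, but every legal move changes the Grundy value (mex property), so 0 moves.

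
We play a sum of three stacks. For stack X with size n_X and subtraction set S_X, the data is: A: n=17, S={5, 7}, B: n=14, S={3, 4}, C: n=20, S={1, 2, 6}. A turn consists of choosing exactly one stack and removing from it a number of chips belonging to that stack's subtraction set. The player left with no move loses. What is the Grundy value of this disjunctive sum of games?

Stack A, S = {5, 7}:
n :  0  1  2  3  4  5  6  7  8  9 10 11 12 13 14 15 16 17
G :  0  0  0  0  0  1  1  1  1  1  2  2  0  0  0  0  0  1
G_A(17) = 1.
Stack B, S = {3, 4}:
n :  0  1  2  3  4  5  6  7  8  9 10 11 12 13 14
G :  0  0  0  1  1  1  2  0  0  0  1  1  1  2  0
G_B(14) = 0.
Stack C, S = {1, 2, 6}:
G(0) = 0
G(1) = mex{0} = 1
G(2) = mex{1,0} = 2
G(3) = mex{2,1} = 0
G(4) = mex{0,2} = 1
G(5) = mex{1,0} = 2
G(6) = mex{2,1,0} = 3
G(7) = mex{3,2,1} = 0
G(8) = mex{0,3,2} = 1
G(9) = mex{1,0,0} = 2
G(10) = mex{2,1,1} = 0
G(11) = mex{0,2,2} = 1
G(12) = mex{1,0,3} = 2
G(13) = mex{2,1,0} = 3
G(14) = mex{3,2,1} = 0
G(15) = mex{0,3,2} = 1
G(16) = mex{1,0,0} = 2
G(17) = mex{2,1,1} = 0
G(18) = mex{0,2,2} = 1
G(19) = mex{1,0,3} = 2
G(20) = mex{2,1,0} = 3
G_C(20) = 3.
Combined Grundy value = 1 ⊕ 0 ⊕ 3 = 2.

2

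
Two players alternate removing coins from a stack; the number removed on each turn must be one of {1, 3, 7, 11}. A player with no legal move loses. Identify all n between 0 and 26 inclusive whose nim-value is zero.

n :  0  1  2  3  4  5  6  7  8  9 10 11 12 13 14 15 16 17 18 19 20 21 22 23 24 25 26
G :  0  1  0  1  0  1  0  1  0  1  0  1  0  1  0  1  0  1  0  1  0  1  0  1  0  1  0
P-positions are exactly the n with G(n) = 0.

0, 2, 4, 6, 8, 10, 12, 14, 16, 18, 20, 22, 24, 26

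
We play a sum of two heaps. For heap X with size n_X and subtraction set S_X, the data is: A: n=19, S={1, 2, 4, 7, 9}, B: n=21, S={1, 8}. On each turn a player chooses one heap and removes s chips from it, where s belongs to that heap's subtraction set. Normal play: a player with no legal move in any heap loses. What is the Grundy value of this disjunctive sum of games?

Heap A, S = {1, 2, 4, 7, 9}:
G(0) = 0
G(1) = mex{0} = 1
G(2) = mex{1,0} = 2
G(3) = mex{2,1} = 0
G(4) = mex{0,2,0} = 1
G(5) = mex{1,0,1} = 2
G(6) = mex{2,1,2} = 0
G(7) = mex{0,2,0,0} = 1
G(8) = mex{1,0,1,1} = 2
G(9) = mex{2,1,2,2,0} = 3
G(10) = mex{3,2,0,0,1} = 4
G(11) = mex{4,3,1,1,2} = 0
G(12) = mex{0,4,2,2,0} = 1
G(13) = mex{1,0,3,0,1} = 2
G(14) = mex{2,1,4,1,2} = 0
G(15) = mex{0,2,0,2,0} = 1
G(16) = mex{1,0,1,3,1} = 2
G(17) = mex{2,1,2,4,2} = 0
G(18) = mex{0,2,0,0,3} = 1
G(19) = mex{1,0,1,1,4} = 2
G_A(19) = 2.
Heap B, S = {1, 8}:
G(0) = 0
G(1) = mex{0} = 1
G(2) = mex{1} = 0
G(3) = mex{0} = 1
G(4) = mex{1} = 0
G(5) = mex{0} = 1
G(6) = mex{1} = 0
G(7) = mex{0} = 1
G(8) = mex{1,0} = 2
G(9) = mex{2,1} = 0
G(10) = mex{0,0} = 1
G(11) = mex{1,1} = 0
G(12) = mex{0,0} = 1
G(13) = mex{1,1} = 0
G(14) = mex{0,0} = 1
G(15) = mex{1,1} = 0
G(16) = mex{0,2} = 1
G(17) = mex{1,0} = 2
G(18) = mex{2,1} = 0
G(19) = mex{0,0} = 1
G(20) = mex{1,1} = 0
G(21) = mex{0,0} = 1
G_B(21) = 1.
Combined Grundy value = 2 ⊕ 1 = 3.

3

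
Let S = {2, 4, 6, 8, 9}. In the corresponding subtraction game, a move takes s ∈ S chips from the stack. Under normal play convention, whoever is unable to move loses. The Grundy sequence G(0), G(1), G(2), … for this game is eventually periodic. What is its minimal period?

G(0) = 0
G(1) = mex{} = 0
G(2) = mex{0} = 1
G(3) = mex{0} = 1
G(4) = mex{1,0} = 2
G(5) = mex{1,0} = 2
G(6) = mex{2,1,0} = 3
G(7) = mex{2,1,0} = 3
G(8) = mex{3,2,1,0} = 4
G(9) = mex{3,2,1,0,0} = 4
G(10) = mex{4,3,2,1,0} = 5
G(11) = mex{4,3,2,1,1} = 0
G(12) = mex{5,4,3,2,1} = 0
G(13) = mex{0,4,3,2,2} = 1
G(14) = mex{0,5,4,3,2} = 1
G(15) = mex{1,0,4,3,3} = 2
G(16) = mex{1,0,5,4,3} = 2
G(17) = mex{2,1,0,4,4} = 3
G(18) = mex{2,1,0,5,4} = 3
G(19) = mex{3,2,1,0,5} = 4
G(20) = mex{3,2,1,0,0} = 4
G(21) = mex{4,3,2,1,0} = 5
G(22) = mex{4,3,2,1,1} = 0
G(23) = mex{5,4,3,2,1} = 0
G(n+11) = G(n) holds for n = 0,…,8 (a full window of length max(S) = 9), so the sequence is purely periodic with period 11.

11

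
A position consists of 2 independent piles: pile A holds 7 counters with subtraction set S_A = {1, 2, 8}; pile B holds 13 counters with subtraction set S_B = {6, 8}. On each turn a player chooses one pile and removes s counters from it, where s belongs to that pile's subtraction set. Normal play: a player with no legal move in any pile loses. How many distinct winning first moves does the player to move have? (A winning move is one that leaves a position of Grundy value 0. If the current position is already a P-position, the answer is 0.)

Pile A, S = {1, 2, 8}:
n : 0 1 2 3 4 5 6 7
G : 0 1 2 0 1 2 0 1
G_A(7) = 1.
Pile B, S = {6, 8}:
n :  0  1  2  3  4  5  6  7  8  9 10 11 12 13
G :  0  0  0  0  0  0  1  1  1  1  1  1  2  2
G_B(13) = 2.
Combined Grundy value = 1 ⊕ 2 = 3.
A winning move leaves total XOR = 0, i.e. changes one component's Grundy value g to g ⊕ X where X is the current total.
Pile A: need g' = 1⊕3 = 2. Options: 7−1→G=0, 7−2→G=2. Hits: 1.
Pile B: need g' = 2⊕3 = 1. Options: 13−6→G=1, 13−8→G=0. Hits: 1.

2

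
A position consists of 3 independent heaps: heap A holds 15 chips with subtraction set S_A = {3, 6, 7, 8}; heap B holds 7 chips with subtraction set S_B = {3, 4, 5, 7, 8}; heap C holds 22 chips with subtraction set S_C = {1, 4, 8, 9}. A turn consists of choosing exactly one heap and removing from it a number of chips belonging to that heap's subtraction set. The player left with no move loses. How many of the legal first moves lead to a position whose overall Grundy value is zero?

4

Heap A, S = {3, 6, 7, 8}:
n :  0  1  2  3  4  5  6  7  8  9 10 11 12 13 14 15
G :  0  0  0  1  1  1  2  2  2  3  3  0  0  0  1  1
G_A(15) = 1.
Heap B, S = {3, 4, 5, 7, 8}:
n : 0 1 2 3 4 5 6 7
G : 0 0 0 1 1 1 2 2
G_B(7) = 2.
Heap C, S = {1, 4, 8, 9}:
n :  0  1  2  3  4  5  6  7  8  9 10 11 12 13 14 15 16 17 18 19 20 21 22
G :  0  1  0  1  2  0  1  0  1  2  3  2  0  1  2  3  2  0  1  0  1  2  0
G_C(22) = 0.
Combined Grundy value = 1 ⊕ 2 ⊕ 0 = 3.
A winning move leaves total XOR = 0, i.e. changes one component's Grundy value g to g ⊕ X where X is the current total.
Heap A: need g' = 1⊕3 = 2. Options: 15−3→G=0, 15−6→G=3, 15−7→G=2, 15−8→G=2. Hits: 2.
Heap B: need g' = 2⊕3 = 1. Options: 7−3→G=1, 7−4→G=1, 7−5→G=0, 7−7→G=0. Hits: 2.
Heap C: need g' = 0⊕3 = 3. Options: 22−1→G=2, 22−4→G=1, 22−8→G=2, 22−9→G=1. Hits: 0.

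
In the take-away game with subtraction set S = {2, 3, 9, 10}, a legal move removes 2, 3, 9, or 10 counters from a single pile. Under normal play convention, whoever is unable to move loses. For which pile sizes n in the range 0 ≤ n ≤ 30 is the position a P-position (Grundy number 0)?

0, 1, 5, 6, 12, 13, 17, 18, 24, 25, 29, 30

G(0) = 0
G(1) = mex{} = 0
G(2) = mex{0} = 1
G(3) = mex{0,0} = 1
G(4) = mex{1,0} = 2
G(5) = mex{1,1} = 0
G(6) = mex{2,1} = 0
G(7) = mex{0,2} = 1
G(8) = mex{0,0} = 1
G(9) = mex{1,0,0} = 2
G(10) = mex{1,1,0,0} = 2
G(11) = mex{2,1,1,0} = 3
G(12) = mex{2,2,1,1} = 0
G(13) = mex{3,2,2,1} = 0
G(14) = mex{0,3,0,2} = 1
G(15) = mex{0,0,0,0} = 1
G(16) = mex{1,0,1,0} = 2
G(17) = mex{1,1,1,1} = 0
G(18) = mex{2,1,2,1} = 0
G(19) = mex{0,2,2,2} = 1
G(20) = mex{0,0,3,2} = 1
G(21) = mex{1,0,0,3} = 2
G(22) = mex{1,1,0,0} = 2
G(23) = mex{2,1,1,0} = 3
G(24) = mex{2,2,1,1} = 0
G(25) = mex{3,2,2,1} = 0
G(26) = mex{0,3,0,2} = 1
G(27) = mex{0,0,0,0} = 1
G(28) = mex{1,0,1,0} = 2
G(29) = mex{1,1,1,1} = 0
G(30) = mex{2,1,2,1} = 0
P-positions are exactly the n with G(n) = 0.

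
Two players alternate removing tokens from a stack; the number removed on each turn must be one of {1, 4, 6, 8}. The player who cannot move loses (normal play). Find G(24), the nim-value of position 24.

n :  0  1  2  3  4  5  6  7  8  9 10 11 12 13 14 15 16 17 18 19 20 21 22 23 24
G :  0  1  0  1  2  0  1  0  1  2  3  2  0  1  0  1  2  0  1  0  1  2  3  2  0

0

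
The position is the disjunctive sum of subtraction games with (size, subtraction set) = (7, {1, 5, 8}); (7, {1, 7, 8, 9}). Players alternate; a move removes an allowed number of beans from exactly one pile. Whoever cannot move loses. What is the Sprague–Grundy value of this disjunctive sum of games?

0

Pile A, S = {1, 5, 8}:
G(0) = 0
G(1) = mex{0} = 1
G(2) = mex{1} = 0
G(3) = mex{0} = 1
G(4) = mex{1} = 0
G(5) = mex{0,0} = 1
G(6) = mex{1,1} = 0
G(7) = mex{0,0} = 1
G_A(7) = 1.
Pile B, S = {1, 7, 8, 9}:
G(0) = 0
G(1) = mex{0} = 1
G(2) = mex{1} = 0
G(3) = mex{0} = 1
G(4) = mex{1} = 0
G(5) = mex{0} = 1
G(6) = mex{1} = 0
G(7) = mex{0,0} = 1
G_B(7) = 1.
Combined Grundy value = 1 ⊕ 1 = 0.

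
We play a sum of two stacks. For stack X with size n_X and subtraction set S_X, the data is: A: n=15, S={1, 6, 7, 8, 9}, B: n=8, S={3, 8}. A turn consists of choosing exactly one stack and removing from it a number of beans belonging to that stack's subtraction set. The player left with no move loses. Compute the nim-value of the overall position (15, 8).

Stack A, S = {1, 6, 7, 8, 9}:
G(0) = 0
G(1) = mex{0} = 1
G(2) = mex{1} = 0
G(3) = mex{0} = 1
G(4) = mex{1} = 0
G(5) = mex{0} = 1
G(6) = mex{1,0} = 2
G(7) = mex{2,1,0} = 3
G(8) = mex{3,0,1,0} = 2
G(9) = mex{2,1,0,1,0} = 3
G(10) = mex{3,0,1,0,1} = 2
G(11) = mex{2,1,0,1,0} = 3
G(12) = mex{3,2,1,0,1} = 4
G(13) = mex{4,3,2,1,0} = 5
G(14) = mex{5,2,3,2,1} = 0
G(15) = mex{0,3,2,3,2} = 1
G_A(15) = 1.
Stack B, S = {3, 8}:
G(0) = 0
G(1) = mex{} = 0
G(2) = mex{} = 0
G(3) = mex{0} = 1
G(4) = mex{0} = 1
G(5) = mex{0} = 1
G(6) = mex{1} = 0
G(7) = mex{1} = 0
G(8) = mex{1,0} = 2
G_B(8) = 2.
Combined Grundy value = 1 ⊕ 2 = 3.

3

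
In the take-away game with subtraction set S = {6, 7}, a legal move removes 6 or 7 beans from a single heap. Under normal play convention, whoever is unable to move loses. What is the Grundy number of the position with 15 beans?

G(0) = 0
G(1) = mex{} = 0
G(2) = mex{} = 0
G(3) = mex{} = 0
G(4) = mex{} = 0
G(5) = mex{} = 0
G(6) = mex{0} = 1
G(7) = mex{0,0} = 1
G(8) = mex{0,0} = 1
G(9) = mex{0,0} = 1
G(10) = mex{0,0} = 1
G(11) = mex{0,0} = 1
G(12) = mex{1,0} = 2
G(13) = mex{1,1} = 0
G(14) = mex{1,1} = 0
G(15) = mex{1,1} = 0

0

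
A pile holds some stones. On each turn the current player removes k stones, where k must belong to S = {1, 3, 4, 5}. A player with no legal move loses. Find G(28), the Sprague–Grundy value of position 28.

n :  0  1  2  3  4  5  6  7  8  9 10 11 12 13 14 15 16 17 18 19 20 21 22 23 24 25 26 27 28
G :  0  1  0  1  2  3  2  3  0  1  0  1  2  3  2  3  0  1  0  1  2  3  2  3  0  1  0  1  2

2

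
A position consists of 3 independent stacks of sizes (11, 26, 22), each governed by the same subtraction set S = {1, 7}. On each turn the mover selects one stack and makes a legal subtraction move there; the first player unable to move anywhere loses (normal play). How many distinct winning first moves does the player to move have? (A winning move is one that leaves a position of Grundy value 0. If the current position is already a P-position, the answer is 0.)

6

All stacks use S = {1, 7}:
n :  0  1  2  3  4  5  6  7  8  9 10 11 12 13 14 15 16 17 18 19 20 21 22 23 24 25 26
G :  0  1  0  1  0  1  0  1  0  1  0  1  0  1  0  1  0  1  0  1  0  1  0  1  0  1  0
Stack A: G(11) = 1.
Stack B: G(26) = 0.
Stack C: G(22) = 0.
Combined Grundy value = 1 ⊕ 0 ⊕ 0 = 1.
A winning move leaves total XOR = 0, i.e. changes one component's Grundy value g to g ⊕ X where X is the current total.
Stack A: need g' = 1⊕1 = 0. Options: 11−1→G=0, 11−7→G=0. Hits: 2.
Stack B: need g' = 0⊕1 = 1. Options: 26−1→G=1, 26−7→G=1. Hits: 2.
Stack C: need g' = 0⊕1 = 1. Options: 22−1→G=1, 22−7→G=1. Hits: 2.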